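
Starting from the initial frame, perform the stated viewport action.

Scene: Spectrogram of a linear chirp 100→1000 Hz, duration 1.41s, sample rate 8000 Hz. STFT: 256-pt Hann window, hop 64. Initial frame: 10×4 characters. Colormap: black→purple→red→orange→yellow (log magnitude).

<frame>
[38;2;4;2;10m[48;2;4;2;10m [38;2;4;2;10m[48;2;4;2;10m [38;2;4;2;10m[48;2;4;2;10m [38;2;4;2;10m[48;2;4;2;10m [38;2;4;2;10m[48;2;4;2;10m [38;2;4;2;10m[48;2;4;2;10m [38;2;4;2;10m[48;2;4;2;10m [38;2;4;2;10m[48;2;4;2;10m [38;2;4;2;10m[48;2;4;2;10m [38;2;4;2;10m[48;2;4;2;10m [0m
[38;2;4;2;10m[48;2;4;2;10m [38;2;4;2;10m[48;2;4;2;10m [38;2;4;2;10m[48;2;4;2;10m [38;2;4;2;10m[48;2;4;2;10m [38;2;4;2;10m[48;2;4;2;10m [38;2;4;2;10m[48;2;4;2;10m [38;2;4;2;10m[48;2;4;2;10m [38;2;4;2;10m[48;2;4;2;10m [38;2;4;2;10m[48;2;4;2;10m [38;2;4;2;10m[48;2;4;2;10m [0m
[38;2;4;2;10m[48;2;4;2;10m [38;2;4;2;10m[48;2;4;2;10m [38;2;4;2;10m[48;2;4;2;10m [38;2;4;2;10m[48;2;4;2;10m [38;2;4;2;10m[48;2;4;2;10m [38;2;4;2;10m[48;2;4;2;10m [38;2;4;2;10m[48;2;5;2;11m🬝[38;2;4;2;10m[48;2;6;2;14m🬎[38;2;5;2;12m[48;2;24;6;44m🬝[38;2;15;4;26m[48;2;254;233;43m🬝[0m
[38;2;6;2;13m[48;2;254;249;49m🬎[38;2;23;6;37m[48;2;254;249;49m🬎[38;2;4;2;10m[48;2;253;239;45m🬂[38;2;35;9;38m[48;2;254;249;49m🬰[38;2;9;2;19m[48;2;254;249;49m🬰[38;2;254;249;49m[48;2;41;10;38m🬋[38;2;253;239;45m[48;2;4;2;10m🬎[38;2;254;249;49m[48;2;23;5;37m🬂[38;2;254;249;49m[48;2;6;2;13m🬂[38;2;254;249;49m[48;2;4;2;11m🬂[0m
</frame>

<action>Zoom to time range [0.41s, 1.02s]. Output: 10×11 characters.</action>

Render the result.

<frame>
[38;2;4;2;10m[48;2;4;2;10m [38;2;4;2;10m[48;2;4;2;10m [38;2;4;2;10m[48;2;4;2;10m [38;2;4;2;10m[48;2;4;2;10m [38;2;4;2;10m[48;2;4;2;10m [38;2;4;2;10m[48;2;4;2;10m [38;2;4;2;10m[48;2;4;2;10m [38;2;4;2;10m[48;2;4;2;10m [38;2;4;2;10m[48;2;4;2;10m [38;2;4;2;10m[48;2;4;2;10m [0m
[38;2;4;2;10m[48;2;4;2;10m [38;2;4;2;10m[48;2;4;2;10m [38;2;4;2;10m[48;2;4;2;10m [38;2;4;2;10m[48;2;4;2;10m [38;2;4;2;10m[48;2;4;2;10m [38;2;4;2;10m[48;2;4;2;10m [38;2;4;2;10m[48;2;4;2;10m [38;2;4;2;10m[48;2;4;2;10m [38;2;4;2;10m[48;2;4;2;10m [38;2;4;2;10m[48;2;4;2;10m [0m
[38;2;4;2;10m[48;2;4;2;10m [38;2;4;2;10m[48;2;4;2;10m [38;2;4;2;10m[48;2;4;2;10m [38;2;4;2;10m[48;2;4;2;10m [38;2;4;2;10m[48;2;4;2;10m [38;2;4;2;10m[48;2;4;2;10m [38;2;4;2;10m[48;2;4;2;10m [38;2;4;2;10m[48;2;4;2;10m [38;2;4;2;10m[48;2;4;2;10m [38;2;4;2;10m[48;2;4;2;10m [0m
[38;2;4;2;10m[48;2;4;2;10m [38;2;4;2;10m[48;2;4;2;10m [38;2;4;2;10m[48;2;4;2;10m [38;2;4;2;10m[48;2;4;2;10m [38;2;4;2;10m[48;2;4;2;10m [38;2;4;2;10m[48;2;4;2;10m [38;2;4;2;10m[48;2;4;2;10m [38;2;4;2;10m[48;2;4;2;10m [38;2;4;2;10m[48;2;4;2;10m [38;2;4;2;10m[48;2;4;2;10m [0m
[38;2;4;2;10m[48;2;4;2;10m [38;2;4;2;10m[48;2;4;2;10m [38;2;4;2;10m[48;2;4;2;10m [38;2;4;2;10m[48;2;4;2;10m [38;2;4;2;10m[48;2;4;2;10m [38;2;4;2;10m[48;2;4;2;10m [38;2;4;2;10m[48;2;4;2;10m [38;2;4;2;10m[48;2;4;2;10m [38;2;4;2;10m[48;2;4;2;10m [38;2;4;2;10m[48;2;4;2;10m [0m
[38;2;4;2;10m[48;2;4;2;10m [38;2;4;2;10m[48;2;4;2;10m [38;2;4;2;10m[48;2;4;2;10m [38;2;4;2;10m[48;2;4;2;10m [38;2;4;2;10m[48;2;4;2;10m [38;2;4;2;10m[48;2;4;2;10m [38;2;4;2;10m[48;2;4;2;10m [38;2;4;2;10m[48;2;4;2;10m [38;2;4;2;10m[48;2;4;2;10m [38;2;4;2;10m[48;2;4;2;10m [0m
[38;2;4;2;10m[48;2;4;2;10m [38;2;4;2;10m[48;2;4;2;10m [38;2;4;2;10m[48;2;4;2;10m [38;2;4;2;10m[48;2;4;2;10m [38;2;4;2;10m[48;2;4;2;10m [38;2;4;2;10m[48;2;4;2;10m [38;2;4;2;10m[48;2;4;2;10m [38;2;4;2;10m[48;2;4;2;10m [38;2;4;2;10m[48;2;4;2;10m [38;2;4;2;10m[48;2;4;2;10m [0m
[38;2;4;2;10m[48;2;4;2;10m [38;2;4;2;10m[48;2;4;2;10m [38;2;4;2;10m[48;2;4;2;10m [38;2;4;2;10m[48;2;4;2;10m [38;2;4;2;10m[48;2;4;2;10m [38;2;4;2;10m[48;2;4;2;10m [38;2;4;2;10m[48;2;4;2;10m [38;2;4;2;10m[48;2;4;2;10m [38;2;4;2;10m[48;2;4;2;10m [38;2;4;2;10m[48;2;4;2;11m🬝[0m
[38;2;4;2;10m[48;2;4;2;10m [38;2;4;2;10m[48;2;4;2;11m🬎[38;2;4;2;10m[48;2;5;2;11m🬬[38;2;4;2;10m[48;2;5;2;12m🬎[38;2;4;2;10m[48;2;6;2;14m🬎[38;2;4;2;10m[48;2;9;3;19m🬝[38;2;4;2;10m[48;2;12;3;24m🬎[38;2;4;2;11m[48;2;23;6;43m🬎[38;2;5;2;13m[48;2;96;23;86m🬎[38;2;8;2;17m[48;2;252;200;29m🬎[0m
[38;2;12;3;24m[48;2;254;249;49m🬎[38;2;30;7;48m[48;2;254;249;49m🬎[38;2;8;3;18m[48;2;250;209;38m🬂[38;2;16;4;30m[48;2;253;232;42m🬂[38;2;48;11;74m[48;2;244;199;48m🬡[38;2;252;215;35m[48;2;49;12;62m🬍[38;2;253;238;44m[48;2;13;3;25m🬎[38;2;253;225;39m[48;2;62;16;39m🬆[38;2;254;248;48m[48;2;24;6;40m🬂[38;2;254;248;49m[48;2;12;3;23m🬂[0m
[38;2;243;159;30m[48;2;6;2;14m🬂[38;2;54;12;86m[48;2;5;2;12m🬂[38;2;24;6;44m[48;2;6;2;14m🬀[38;2;11;3;22m[48;2;4;2;10m🬂[38;2;8;2;17m[48;2;4;2;10m🬂[38;2;6;2;13m[48;2;4;2;10m🬂[38;2;5;2;11m[48;2;4;2;10m🬂[38;2;4;2;11m[48;2;4;2;10m🬂[38;2;4;2;11m[48;2;4;2;10m🬀[38;2;4;2;11m[48;2;4;2;10m🬀[0m
</frame>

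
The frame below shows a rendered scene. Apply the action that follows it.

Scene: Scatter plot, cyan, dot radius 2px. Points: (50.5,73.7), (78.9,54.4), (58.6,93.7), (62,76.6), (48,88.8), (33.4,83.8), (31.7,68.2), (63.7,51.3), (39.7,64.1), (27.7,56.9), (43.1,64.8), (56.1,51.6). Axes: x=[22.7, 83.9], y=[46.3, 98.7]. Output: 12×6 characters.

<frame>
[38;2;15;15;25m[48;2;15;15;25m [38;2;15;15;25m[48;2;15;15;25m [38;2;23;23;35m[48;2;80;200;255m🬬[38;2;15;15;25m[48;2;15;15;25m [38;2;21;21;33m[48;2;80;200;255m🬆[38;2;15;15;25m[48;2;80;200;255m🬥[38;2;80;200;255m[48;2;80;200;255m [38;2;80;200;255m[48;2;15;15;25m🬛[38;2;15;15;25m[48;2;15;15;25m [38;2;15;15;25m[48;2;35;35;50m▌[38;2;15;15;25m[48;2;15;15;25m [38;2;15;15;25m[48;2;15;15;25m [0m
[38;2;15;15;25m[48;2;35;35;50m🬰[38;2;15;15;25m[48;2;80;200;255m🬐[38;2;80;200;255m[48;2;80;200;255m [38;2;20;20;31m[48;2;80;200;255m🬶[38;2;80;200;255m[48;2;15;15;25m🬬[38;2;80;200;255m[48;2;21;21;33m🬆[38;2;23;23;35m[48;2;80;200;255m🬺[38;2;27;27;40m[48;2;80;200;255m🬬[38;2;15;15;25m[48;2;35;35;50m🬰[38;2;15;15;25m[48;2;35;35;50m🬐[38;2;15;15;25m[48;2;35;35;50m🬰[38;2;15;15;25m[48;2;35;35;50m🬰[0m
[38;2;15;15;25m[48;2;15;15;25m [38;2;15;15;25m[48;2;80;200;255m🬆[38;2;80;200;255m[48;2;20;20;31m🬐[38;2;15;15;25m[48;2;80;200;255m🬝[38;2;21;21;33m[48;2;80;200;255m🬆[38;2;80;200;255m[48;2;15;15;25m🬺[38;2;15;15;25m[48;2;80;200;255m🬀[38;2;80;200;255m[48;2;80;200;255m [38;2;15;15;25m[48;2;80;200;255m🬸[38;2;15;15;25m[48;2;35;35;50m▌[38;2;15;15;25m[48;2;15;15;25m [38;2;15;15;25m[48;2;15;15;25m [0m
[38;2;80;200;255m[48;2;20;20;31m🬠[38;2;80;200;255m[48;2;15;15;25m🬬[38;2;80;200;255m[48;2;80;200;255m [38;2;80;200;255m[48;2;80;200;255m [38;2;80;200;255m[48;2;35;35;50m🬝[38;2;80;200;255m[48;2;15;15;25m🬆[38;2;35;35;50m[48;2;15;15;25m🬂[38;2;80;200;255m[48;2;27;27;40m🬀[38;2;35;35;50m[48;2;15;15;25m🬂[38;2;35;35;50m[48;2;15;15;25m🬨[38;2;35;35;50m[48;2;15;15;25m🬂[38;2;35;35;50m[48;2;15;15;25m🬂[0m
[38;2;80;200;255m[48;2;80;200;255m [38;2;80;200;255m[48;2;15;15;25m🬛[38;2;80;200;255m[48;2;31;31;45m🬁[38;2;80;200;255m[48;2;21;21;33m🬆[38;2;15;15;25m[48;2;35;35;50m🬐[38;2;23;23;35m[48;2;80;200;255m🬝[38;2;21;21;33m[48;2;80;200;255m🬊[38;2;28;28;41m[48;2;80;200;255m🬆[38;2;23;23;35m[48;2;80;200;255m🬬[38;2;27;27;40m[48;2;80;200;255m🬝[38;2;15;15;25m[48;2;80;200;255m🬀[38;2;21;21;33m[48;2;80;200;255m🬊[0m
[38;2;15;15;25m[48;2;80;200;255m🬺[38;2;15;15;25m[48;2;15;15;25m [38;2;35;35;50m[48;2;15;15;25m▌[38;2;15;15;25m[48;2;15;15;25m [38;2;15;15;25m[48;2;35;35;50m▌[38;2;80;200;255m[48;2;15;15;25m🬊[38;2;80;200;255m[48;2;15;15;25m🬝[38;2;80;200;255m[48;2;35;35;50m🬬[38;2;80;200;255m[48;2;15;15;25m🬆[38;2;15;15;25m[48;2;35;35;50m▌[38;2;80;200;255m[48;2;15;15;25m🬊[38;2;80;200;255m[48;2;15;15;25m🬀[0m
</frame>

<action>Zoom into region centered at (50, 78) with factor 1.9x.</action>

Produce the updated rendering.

<frame>
[38;2;15;15;25m[48;2;80;200;255m🬬[38;2;15;15;25m[48;2;15;15;25m [38;2;35;35;50m[48;2;15;15;25m▌[38;2;15;15;25m[48;2;15;15;25m [38;2;15;15;25m[48;2;80;200;255m🬐[38;2;80;200;255m[48;2;80;200;255m [38;2;15;15;25m[48;2;80;200;255m🬸[38;2;35;35;50m[48;2;15;15;25m▌[38;2;15;15;25m[48;2;15;15;25m [38;2;15;15;25m[48;2;35;35;50m▌[38;2;15;15;25m[48;2;15;15;25m [38;2;15;15;25m[48;2;15;15;25m [0m
[38;2;80;200;255m[48;2;80;200;255m [38;2;19;19;30m[48;2;80;200;255m🬸[38;2;35;35;50m[48;2;15;15;25m🬛[38;2;15;15;25m[48;2;35;35;50m🬰[38;2;15;15;25m[48;2;35;35;50m🬐[38;2;80;200;255m[48;2;23;23;35m🬀[38;2;15;15;25m[48;2;35;35;50m🬰[38;2;35;35;50m[48;2;15;15;25m🬛[38;2;15;15;25m[48;2;35;35;50m🬰[38;2;15;15;25m[48;2;35;35;50m🬐[38;2;15;15;25m[48;2;35;35;50m🬰[38;2;15;15;25m[48;2;35;35;50m🬰[0m
[38;2;80;200;255m[48;2;15;15;25m🬀[38;2;15;15;25m[48;2;15;15;25m [38;2;35;35;50m[48;2;15;15;25m▌[38;2;15;15;25m[48;2;15;15;25m [38;2;15;15;25m[48;2;35;35;50m▌[38;2;15;15;25m[48;2;15;15;25m [38;2;15;15;25m[48;2;15;15;25m [38;2;35;35;50m[48;2;15;15;25m▌[38;2;15;15;25m[48;2;15;15;25m [38;2;23;23;35m[48;2;80;200;255m🬝[38;2;15;15;25m[48;2;80;200;255m🬊[38;2;15;15;25m[48;2;15;15;25m [0m
[38;2;35;35;50m[48;2;15;15;25m🬂[38;2;35;35;50m[48;2;15;15;25m🬂[38;2;35;35;50m[48;2;15;15;25m🬕[38;2;35;35;50m[48;2;15;15;25m🬂[38;2;27;27;40m[48;2;80;200;255m🬝[38;2;35;35;50m[48;2;80;200;255m🬀[38;2;80;200;255m[48;2;28;28;41m🬱[38;2;35;35;50m[48;2;15;15;25m🬕[38;2;35;35;50m[48;2;15;15;25m🬂[38;2;80;200;255m[48;2;21;21;33m🬊[38;2;80;200;255m[48;2;15;15;25m🬝[38;2;80;200;255m[48;2;19;19;30m🬀[0m
[38;2;15;15;25m[48;2;35;35;50m🬰[38;2;15;15;25m[48;2;35;35;50m🬰[38;2;35;35;50m[48;2;15;15;25m🬛[38;2;23;23;35m[48;2;80;200;255m🬬[38;2;15;15;25m[48;2;35;35;50m🬐[38;2;80;200;255m[48;2;21;21;33m🬊[38;2;80;200;255m[48;2;23;23;35m🬀[38;2;35;35;50m[48;2;15;15;25m🬛[38;2;15;15;25m[48;2;35;35;50m🬰[38;2;15;15;25m[48;2;35;35;50m🬐[38;2;15;15;25m[48;2;35;35;50m🬰[38;2;15;15;25m[48;2;35;35;50m🬰[0m
[38;2;15;15;25m[48;2;15;15;25m [38;2;15;15;25m[48;2;80;200;255m🬆[38;2;80;200;255m[48;2;80;200;255m [38;2;80;200;255m[48;2;80;200;255m [38;2;27;27;40m[48;2;80;200;255m🬸[38;2;15;15;25m[48;2;15;15;25m [38;2;15;15;25m[48;2;15;15;25m [38;2;35;35;50m[48;2;15;15;25m▌[38;2;15;15;25m[48;2;15;15;25m [38;2;15;15;25m[48;2;35;35;50m▌[38;2;15;15;25m[48;2;15;15;25m [38;2;15;15;25m[48;2;15;15;25m [0m
</frame>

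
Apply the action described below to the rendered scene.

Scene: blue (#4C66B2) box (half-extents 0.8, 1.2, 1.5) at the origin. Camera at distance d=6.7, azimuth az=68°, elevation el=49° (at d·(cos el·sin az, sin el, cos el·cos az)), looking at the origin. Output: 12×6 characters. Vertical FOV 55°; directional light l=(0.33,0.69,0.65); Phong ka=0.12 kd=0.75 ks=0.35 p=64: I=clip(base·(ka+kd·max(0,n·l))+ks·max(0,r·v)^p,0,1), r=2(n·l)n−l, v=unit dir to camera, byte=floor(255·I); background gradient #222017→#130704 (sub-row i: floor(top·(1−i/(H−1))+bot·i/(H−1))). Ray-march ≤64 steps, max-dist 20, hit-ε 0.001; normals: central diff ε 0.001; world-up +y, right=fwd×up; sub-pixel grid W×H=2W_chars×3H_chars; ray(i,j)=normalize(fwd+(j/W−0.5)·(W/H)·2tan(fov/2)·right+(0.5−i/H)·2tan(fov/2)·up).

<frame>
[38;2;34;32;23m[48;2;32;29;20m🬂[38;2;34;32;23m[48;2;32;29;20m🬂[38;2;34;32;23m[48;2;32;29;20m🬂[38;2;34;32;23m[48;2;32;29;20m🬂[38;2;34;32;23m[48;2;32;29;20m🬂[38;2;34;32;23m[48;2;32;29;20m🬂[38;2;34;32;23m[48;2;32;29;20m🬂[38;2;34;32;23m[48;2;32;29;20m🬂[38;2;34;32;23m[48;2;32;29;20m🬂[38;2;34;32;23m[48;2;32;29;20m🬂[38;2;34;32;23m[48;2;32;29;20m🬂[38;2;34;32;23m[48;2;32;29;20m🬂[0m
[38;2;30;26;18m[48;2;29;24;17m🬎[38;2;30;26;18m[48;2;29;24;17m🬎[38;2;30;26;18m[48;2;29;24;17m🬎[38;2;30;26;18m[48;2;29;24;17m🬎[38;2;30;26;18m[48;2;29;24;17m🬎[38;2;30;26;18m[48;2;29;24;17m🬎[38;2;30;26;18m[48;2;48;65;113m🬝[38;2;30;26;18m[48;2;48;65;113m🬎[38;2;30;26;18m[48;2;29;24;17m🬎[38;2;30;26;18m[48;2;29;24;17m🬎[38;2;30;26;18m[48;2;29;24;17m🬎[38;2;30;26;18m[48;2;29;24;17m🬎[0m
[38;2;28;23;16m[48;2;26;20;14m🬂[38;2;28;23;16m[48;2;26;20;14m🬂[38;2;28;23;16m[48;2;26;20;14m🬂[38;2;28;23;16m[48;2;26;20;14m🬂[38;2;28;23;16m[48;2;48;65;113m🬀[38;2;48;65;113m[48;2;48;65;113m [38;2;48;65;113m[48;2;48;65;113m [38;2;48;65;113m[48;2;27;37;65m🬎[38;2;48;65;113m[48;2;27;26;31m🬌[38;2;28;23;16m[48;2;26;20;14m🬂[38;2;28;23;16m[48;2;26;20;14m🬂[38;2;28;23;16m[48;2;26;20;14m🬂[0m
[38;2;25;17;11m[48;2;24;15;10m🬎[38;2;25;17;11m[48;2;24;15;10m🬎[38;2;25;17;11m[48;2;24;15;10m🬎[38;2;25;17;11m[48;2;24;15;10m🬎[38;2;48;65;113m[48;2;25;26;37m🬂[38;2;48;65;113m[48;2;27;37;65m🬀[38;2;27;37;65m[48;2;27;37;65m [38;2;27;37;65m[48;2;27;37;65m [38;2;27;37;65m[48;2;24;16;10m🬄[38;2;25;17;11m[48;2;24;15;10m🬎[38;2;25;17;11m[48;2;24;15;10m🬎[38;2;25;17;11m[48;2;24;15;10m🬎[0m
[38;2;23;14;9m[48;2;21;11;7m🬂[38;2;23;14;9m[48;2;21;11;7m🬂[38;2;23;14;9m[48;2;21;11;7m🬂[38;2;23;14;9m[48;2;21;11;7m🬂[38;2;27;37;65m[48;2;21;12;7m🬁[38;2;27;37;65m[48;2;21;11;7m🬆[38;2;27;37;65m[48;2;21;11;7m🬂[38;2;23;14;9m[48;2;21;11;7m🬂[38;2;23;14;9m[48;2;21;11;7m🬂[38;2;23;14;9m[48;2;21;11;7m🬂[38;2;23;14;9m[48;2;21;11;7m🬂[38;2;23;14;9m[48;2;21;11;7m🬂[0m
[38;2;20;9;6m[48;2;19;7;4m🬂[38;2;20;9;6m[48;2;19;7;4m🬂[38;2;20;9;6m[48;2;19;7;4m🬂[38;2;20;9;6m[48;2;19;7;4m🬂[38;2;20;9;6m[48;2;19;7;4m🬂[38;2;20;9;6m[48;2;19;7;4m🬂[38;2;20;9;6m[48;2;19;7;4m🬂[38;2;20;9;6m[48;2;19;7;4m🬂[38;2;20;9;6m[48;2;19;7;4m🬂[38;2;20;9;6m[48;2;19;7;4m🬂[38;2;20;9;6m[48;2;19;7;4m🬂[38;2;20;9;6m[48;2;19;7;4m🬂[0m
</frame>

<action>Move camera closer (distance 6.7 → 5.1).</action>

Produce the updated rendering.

<frame>
[38;2;34;32;23m[48;2;32;29;20m🬂[38;2;34;32;23m[48;2;32;29;20m🬂[38;2;34;32;23m[48;2;32;29;20m🬂[38;2;34;32;23m[48;2;32;29;20m🬂[38;2;34;32;23m[48;2;32;29;20m🬂[38;2;34;32;23m[48;2;32;29;20m🬂[38;2;34;32;23m[48;2;32;29;20m🬂[38;2;34;32;23m[48;2;32;29;20m🬂[38;2;34;32;23m[48;2;32;29;20m🬂[38;2;34;32;23m[48;2;32;29;20m🬂[38;2;34;32;23m[48;2;32;29;20m🬂[38;2;34;32;23m[48;2;32;29;20m🬂[0m
[38;2;30;26;18m[48;2;29;24;17m🬎[38;2;30;26;18m[48;2;29;24;17m🬎[38;2;30;26;18m[48;2;29;24;17m🬎[38;2;30;26;18m[48;2;48;65;113m🬝[38;2;30;26;18m[48;2;48;65;113m🬎[38;2;30;26;18m[48;2;44;60;105m🬆[38;2;31;27;19m[48;2;48;65;113m🬂[38;2;31;27;19m[48;2;48;65;113m🬂[38;2;48;65;113m[48;2;30;26;18m🬱[38;2;30;26;18m[48;2;29;24;17m🬎[38;2;30;26;18m[48;2;29;24;17m🬎[38;2;30;26;18m[48;2;29;24;17m🬎[0m
[38;2;28;23;16m[48;2;26;20;14m🬂[38;2;28;23;16m[48;2;26;20;14m🬂[38;2;28;23;16m[48;2;26;20;14m🬂[38;2;48;65;113m[48;2;48;65;113m [38;2;48;65;113m[48;2;48;65;113m [38;2;48;65;113m[48;2;48;65;113m [38;2;48;65;113m[48;2;48;65;113m [38;2;48;65;113m[48;2;27;37;65m🬎[38;2;48;65;113m[48;2;27;37;65m🬆[38;2;48;65;113m[48;2;27;27;35m🬀[38;2;28;23;16m[48;2;26;20;14m🬂[38;2;28;23;16m[48;2;26;20;14m🬂[0m
[38;2;25;17;11m[48;2;24;15;10m🬎[38;2;25;17;11m[48;2;24;15;10m🬎[38;2;25;17;11m[48;2;24;15;10m🬎[38;2;48;65;113m[48;2;25;24;32m🬁[38;2;48;65;113m[48;2;27;37;65m🬂[38;2;27;37;65m[48;2;27;37;65m [38;2;27;37;65m[48;2;27;37;65m [38;2;27;37;65m[48;2;27;37;65m [38;2;27;37;65m[48;2;27;37;65m [38;2;27;37;65m[48;2;24;16;10m🬀[38;2;25;17;11m[48;2;24;15;10m🬎[38;2;25;17;11m[48;2;24;15;10m🬎[0m
[38;2;23;14;9m[48;2;21;11;7m🬂[38;2;23;14;9m[48;2;21;11;7m🬂[38;2;23;14;9m[48;2;21;11;7m🬂[38;2;23;14;9m[48;2;21;11;7m🬂[38;2;27;37;65m[48;2;27;37;65m [38;2;27;37;65m[48;2;21;11;7m🬝[38;2;27;37;65m[48;2;21;11;7m🬎[38;2;27;37;65m[48;2;21;11;7m🬂[38;2;27;37;65m[48;2;21;12;7m🬀[38;2;23;14;9m[48;2;21;11;7m🬂[38;2;23;14;9m[48;2;21;11;7m🬂[38;2;23;14;9m[48;2;21;11;7m🬂[0m
[38;2;20;9;6m[48;2;19;7;4m🬂[38;2;20;9;6m[48;2;19;7;4m🬂[38;2;20;9;6m[48;2;19;7;4m🬂[38;2;20;9;6m[48;2;19;7;4m🬂[38;2;20;9;6m[48;2;19;7;4m🬂[38;2;20;9;6m[48;2;19;7;4m🬂[38;2;20;9;6m[48;2;19;7;4m🬂[38;2;20;9;6m[48;2;19;7;4m🬂[38;2;20;9;6m[48;2;19;7;4m🬂[38;2;20;9;6m[48;2;19;7;4m🬂[38;2;20;9;6m[48;2;19;7;4m🬂[38;2;20;9;6m[48;2;19;7;4m🬂[0m
</frame>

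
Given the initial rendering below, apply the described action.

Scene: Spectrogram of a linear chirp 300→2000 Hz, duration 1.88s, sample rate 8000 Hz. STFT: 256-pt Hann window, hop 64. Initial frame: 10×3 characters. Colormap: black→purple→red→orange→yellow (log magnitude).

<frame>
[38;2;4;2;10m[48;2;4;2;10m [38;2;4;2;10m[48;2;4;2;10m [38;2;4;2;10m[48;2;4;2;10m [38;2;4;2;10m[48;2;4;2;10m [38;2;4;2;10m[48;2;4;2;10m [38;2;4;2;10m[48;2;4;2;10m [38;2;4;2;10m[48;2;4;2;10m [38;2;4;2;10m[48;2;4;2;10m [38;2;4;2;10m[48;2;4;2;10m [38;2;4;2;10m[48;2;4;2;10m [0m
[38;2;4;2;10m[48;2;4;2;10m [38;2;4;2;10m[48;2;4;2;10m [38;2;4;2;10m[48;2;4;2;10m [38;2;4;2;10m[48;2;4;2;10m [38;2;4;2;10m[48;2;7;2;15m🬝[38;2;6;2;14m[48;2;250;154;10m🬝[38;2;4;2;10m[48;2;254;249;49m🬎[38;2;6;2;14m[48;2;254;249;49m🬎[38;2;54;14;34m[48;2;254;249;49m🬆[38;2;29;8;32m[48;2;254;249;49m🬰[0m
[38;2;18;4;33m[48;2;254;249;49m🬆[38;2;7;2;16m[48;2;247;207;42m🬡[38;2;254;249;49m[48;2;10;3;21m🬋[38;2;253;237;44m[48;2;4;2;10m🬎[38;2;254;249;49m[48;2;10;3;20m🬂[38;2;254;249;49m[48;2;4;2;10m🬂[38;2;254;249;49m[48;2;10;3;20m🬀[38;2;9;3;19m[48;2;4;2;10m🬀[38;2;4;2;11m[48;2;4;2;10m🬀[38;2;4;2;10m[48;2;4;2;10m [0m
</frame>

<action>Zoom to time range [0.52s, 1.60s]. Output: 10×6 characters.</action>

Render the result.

<frame>
[38;2;4;2;10m[48;2;4;2;10m [38;2;4;2;10m[48;2;4;2;10m [38;2;4;2;10m[48;2;4;2;10m [38;2;4;2;10m[48;2;4;2;10m [38;2;4;2;10m[48;2;4;2;10m [38;2;4;2;10m[48;2;4;2;10m [38;2;4;2;10m[48;2;4;2;10m [38;2;4;2;10m[48;2;4;2;10m [38;2;4;2;10m[48;2;4;2;10m [38;2;4;2;10m[48;2;4;2;10m [0m
[38;2;4;2;10m[48;2;4;2;10m [38;2;4;2;10m[48;2;4;2;10m [38;2;4;2;10m[48;2;4;2;10m [38;2;4;2;10m[48;2;4;2;10m [38;2;4;2;10m[48;2;4;2;10m [38;2;4;2;10m[48;2;4;2;10m [38;2;4;2;10m[48;2;4;2;10m [38;2;4;2;10m[48;2;4;2;10m [38;2;4;2;10m[48;2;4;2;10m [38;2;4;2;10m[48;2;4;2;10m [0m
[38;2;4;2;10m[48;2;4;2;10m [38;2;4;2;10m[48;2;4;2;10m [38;2;4;2;10m[48;2;4;2;10m [38;2;4;2;10m[48;2;4;2;10m [38;2;4;2;10m[48;2;4;2;10m [38;2;4;2;10m[48;2;4;2;10m [38;2;4;2;10m[48;2;4;2;10m [38;2;4;2;10m[48;2;4;2;10m [38;2;4;2;10m[48;2;4;2;10m [38;2;4;2;10m[48;2;5;2;11m🬝[0m
[38;2;4;2;10m[48;2;4;2;10m [38;2;4;2;10m[48;2;4;2;10m [38;2;4;2;10m[48;2;5;2;11m🬝[38;2;4;2;10m[48;2;6;2;14m🬎[38;2;5;2;12m[48;2;25;6;46m🬝[38;2;4;2;11m[48;2;241;178;44m🬎[38;2;7;2;16m[48;2;254;249;49m🬎[38;2;24;6;37m[48;2;253;226;40m🬆[38;2;56;14;39m[48;2;254;248;49m🬡[38;2;254;249;49m[48;2;53;13;48m🬋[0m
[38;2;15;4;30m[48;2;253;223;38m🬆[38;2;7;2;16m[48;2;246;210;48m🬂[38;2;254;249;49m[48;2;36;9;48m🬋[38;2;253;237;44m[48;2;6;2;14m🬎[38;2;254;249;49m[48;2;29;7;38m🬂[38;2;254;249;49m[48;2;5;2;13m🬂[38;2;250;164;14m[48;2;10;3;20m🬀[38;2;14;4;27m[48;2;4;2;11m🬀[38;2;6;2;13m[48;2;4;2;10m🬀[38;2;4;2;11m[48;2;4;2;10m🬀[0m
[38;2;11;3;23m[48;2;4;2;10m🬂[38;2;5;2;12m[48;2;4;2;10m🬂[38;2;4;2;11m[48;2;4;2;10m🬂[38;2;4;2;10m[48;2;4;2;10m [38;2;4;2;10m[48;2;4;2;10m [38;2;4;2;10m[48;2;4;2;10m [38;2;4;2;10m[48;2;4;2;10m [38;2;4;2;10m[48;2;4;2;10m [38;2;4;2;10m[48;2;4;2;10m [38;2;4;2;10m[48;2;4;2;10m [0m
</frame>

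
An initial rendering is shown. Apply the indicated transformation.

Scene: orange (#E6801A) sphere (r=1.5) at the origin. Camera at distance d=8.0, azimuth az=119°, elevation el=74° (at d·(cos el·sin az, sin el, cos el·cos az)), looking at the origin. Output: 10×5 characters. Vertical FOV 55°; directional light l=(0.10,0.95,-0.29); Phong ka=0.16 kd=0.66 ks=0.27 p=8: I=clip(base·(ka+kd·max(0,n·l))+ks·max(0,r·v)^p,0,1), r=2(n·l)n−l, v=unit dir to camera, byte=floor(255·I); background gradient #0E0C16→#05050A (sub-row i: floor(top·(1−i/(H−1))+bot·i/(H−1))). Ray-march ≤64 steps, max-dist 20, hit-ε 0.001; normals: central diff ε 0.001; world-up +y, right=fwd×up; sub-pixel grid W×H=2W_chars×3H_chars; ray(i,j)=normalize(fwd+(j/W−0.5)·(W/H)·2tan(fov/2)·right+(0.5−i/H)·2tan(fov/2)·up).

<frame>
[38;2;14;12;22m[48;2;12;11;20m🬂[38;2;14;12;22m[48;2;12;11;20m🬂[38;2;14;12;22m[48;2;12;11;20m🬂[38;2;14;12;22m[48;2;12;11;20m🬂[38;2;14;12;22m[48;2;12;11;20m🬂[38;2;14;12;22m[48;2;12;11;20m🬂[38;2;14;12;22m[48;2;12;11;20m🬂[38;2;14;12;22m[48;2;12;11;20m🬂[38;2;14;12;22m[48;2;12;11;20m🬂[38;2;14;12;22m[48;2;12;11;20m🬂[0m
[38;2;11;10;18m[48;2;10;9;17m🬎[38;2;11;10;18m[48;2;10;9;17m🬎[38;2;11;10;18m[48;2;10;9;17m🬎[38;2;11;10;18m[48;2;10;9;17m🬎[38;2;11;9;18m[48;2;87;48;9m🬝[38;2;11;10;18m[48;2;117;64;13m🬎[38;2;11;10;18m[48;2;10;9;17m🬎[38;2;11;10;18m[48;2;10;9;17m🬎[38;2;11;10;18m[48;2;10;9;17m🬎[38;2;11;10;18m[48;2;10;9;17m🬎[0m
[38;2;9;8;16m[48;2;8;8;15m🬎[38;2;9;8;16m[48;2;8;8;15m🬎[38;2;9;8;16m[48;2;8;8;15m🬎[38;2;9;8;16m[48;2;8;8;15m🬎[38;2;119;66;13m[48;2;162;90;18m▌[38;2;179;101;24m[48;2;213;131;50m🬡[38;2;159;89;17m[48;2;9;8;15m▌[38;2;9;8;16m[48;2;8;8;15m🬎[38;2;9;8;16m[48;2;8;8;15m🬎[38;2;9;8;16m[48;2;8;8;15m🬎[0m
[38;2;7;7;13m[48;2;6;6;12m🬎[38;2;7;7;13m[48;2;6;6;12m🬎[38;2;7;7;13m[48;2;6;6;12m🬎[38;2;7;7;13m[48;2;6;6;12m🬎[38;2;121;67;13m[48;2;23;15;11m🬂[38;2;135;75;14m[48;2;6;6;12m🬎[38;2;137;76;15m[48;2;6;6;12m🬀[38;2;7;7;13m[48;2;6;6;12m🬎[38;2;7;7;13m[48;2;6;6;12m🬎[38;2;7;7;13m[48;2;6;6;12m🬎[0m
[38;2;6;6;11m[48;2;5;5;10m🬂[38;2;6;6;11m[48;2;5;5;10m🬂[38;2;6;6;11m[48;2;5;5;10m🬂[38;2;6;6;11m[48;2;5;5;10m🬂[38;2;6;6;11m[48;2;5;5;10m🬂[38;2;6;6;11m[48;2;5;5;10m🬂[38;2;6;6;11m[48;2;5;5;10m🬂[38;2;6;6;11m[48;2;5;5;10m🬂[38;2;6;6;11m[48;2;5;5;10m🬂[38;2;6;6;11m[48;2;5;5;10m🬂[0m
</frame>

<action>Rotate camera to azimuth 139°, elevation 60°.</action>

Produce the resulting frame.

<frame>
[38;2;14;12;22m[48;2;12;11;20m🬂[38;2;14;12;22m[48;2;12;11;20m🬂[38;2;14;12;22m[48;2;12;11;20m🬂[38;2;14;12;22m[48;2;12;11;20m🬂[38;2;14;12;22m[48;2;12;11;20m🬂[38;2;14;12;22m[48;2;12;11;20m🬂[38;2;14;12;22m[48;2;12;11;20m🬂[38;2;14;12;22m[48;2;12;11;20m🬂[38;2;14;12;22m[48;2;12;11;20m🬂[38;2;14;12;22m[48;2;12;11;20m🬂[0m
[38;2;11;10;18m[48;2;10;9;17m🬎[38;2;11;10;18m[48;2;10;9;17m🬎[38;2;11;10;18m[48;2;10;9;17m🬎[38;2;11;10;18m[48;2;10;9;17m🬎[38;2;11;9;18m[48;2;116;64;13m🬝[38;2;11;10;18m[48;2;137;76;15m🬎[38;2;11;10;18m[48;2;10;9;17m🬎[38;2;11;10;18m[48;2;10;9;17m🬎[38;2;11;10;18m[48;2;10;9;17m🬎[38;2;11;10;18m[48;2;10;9;17m🬎[0m
[38;2;9;8;16m[48;2;8;8;15m🬎[38;2;9;8;16m[48;2;8;8;15m🬎[38;2;9;8;16m[48;2;8;8;15m🬎[38;2;9;8;16m[48;2;8;8;15m🬎[38;2;131;73;14m[48;2;170;94;20m▌[38;2;187;107;27m[48;2;248;165;82m🬸[38;2;154;86;17m[48;2;9;8;15m▌[38;2;9;8;16m[48;2;8;8;15m🬎[38;2;9;8;16m[48;2;8;8;15m🬎[38;2;9;8;16m[48;2;8;8;15m🬎[0m
[38;2;7;7;13m[48;2;6;6;12m🬎[38;2;7;7;13m[48;2;6;6;12m🬎[38;2;7;7;13m[48;2;6;6;12m🬎[38;2;7;7;13m[48;2;6;6;12m🬎[38;2;113;62;12m[48;2;18;12;10m🬂[38;2;128;71;14m[48;2;26;16;10m🬆[38;2;113;63;12m[48;2;6;6;12m🬀[38;2;7;7;13m[48;2;6;6;12m🬎[38;2;7;7;13m[48;2;6;6;12m🬎[38;2;7;7;13m[48;2;6;6;12m🬎[0m
[38;2;6;6;11m[48;2;5;5;10m🬂[38;2;6;6;11m[48;2;5;5;10m🬂[38;2;6;6;11m[48;2;5;5;10m🬂[38;2;6;6;11m[48;2;5;5;10m🬂[38;2;6;6;11m[48;2;5;5;10m🬂[38;2;6;6;11m[48;2;5;5;10m🬂[38;2;6;6;11m[48;2;5;5;10m🬂[38;2;6;6;11m[48;2;5;5;10m🬂[38;2;6;6;11m[48;2;5;5;10m🬂[38;2;6;6;11m[48;2;5;5;10m🬂[0m
</frame>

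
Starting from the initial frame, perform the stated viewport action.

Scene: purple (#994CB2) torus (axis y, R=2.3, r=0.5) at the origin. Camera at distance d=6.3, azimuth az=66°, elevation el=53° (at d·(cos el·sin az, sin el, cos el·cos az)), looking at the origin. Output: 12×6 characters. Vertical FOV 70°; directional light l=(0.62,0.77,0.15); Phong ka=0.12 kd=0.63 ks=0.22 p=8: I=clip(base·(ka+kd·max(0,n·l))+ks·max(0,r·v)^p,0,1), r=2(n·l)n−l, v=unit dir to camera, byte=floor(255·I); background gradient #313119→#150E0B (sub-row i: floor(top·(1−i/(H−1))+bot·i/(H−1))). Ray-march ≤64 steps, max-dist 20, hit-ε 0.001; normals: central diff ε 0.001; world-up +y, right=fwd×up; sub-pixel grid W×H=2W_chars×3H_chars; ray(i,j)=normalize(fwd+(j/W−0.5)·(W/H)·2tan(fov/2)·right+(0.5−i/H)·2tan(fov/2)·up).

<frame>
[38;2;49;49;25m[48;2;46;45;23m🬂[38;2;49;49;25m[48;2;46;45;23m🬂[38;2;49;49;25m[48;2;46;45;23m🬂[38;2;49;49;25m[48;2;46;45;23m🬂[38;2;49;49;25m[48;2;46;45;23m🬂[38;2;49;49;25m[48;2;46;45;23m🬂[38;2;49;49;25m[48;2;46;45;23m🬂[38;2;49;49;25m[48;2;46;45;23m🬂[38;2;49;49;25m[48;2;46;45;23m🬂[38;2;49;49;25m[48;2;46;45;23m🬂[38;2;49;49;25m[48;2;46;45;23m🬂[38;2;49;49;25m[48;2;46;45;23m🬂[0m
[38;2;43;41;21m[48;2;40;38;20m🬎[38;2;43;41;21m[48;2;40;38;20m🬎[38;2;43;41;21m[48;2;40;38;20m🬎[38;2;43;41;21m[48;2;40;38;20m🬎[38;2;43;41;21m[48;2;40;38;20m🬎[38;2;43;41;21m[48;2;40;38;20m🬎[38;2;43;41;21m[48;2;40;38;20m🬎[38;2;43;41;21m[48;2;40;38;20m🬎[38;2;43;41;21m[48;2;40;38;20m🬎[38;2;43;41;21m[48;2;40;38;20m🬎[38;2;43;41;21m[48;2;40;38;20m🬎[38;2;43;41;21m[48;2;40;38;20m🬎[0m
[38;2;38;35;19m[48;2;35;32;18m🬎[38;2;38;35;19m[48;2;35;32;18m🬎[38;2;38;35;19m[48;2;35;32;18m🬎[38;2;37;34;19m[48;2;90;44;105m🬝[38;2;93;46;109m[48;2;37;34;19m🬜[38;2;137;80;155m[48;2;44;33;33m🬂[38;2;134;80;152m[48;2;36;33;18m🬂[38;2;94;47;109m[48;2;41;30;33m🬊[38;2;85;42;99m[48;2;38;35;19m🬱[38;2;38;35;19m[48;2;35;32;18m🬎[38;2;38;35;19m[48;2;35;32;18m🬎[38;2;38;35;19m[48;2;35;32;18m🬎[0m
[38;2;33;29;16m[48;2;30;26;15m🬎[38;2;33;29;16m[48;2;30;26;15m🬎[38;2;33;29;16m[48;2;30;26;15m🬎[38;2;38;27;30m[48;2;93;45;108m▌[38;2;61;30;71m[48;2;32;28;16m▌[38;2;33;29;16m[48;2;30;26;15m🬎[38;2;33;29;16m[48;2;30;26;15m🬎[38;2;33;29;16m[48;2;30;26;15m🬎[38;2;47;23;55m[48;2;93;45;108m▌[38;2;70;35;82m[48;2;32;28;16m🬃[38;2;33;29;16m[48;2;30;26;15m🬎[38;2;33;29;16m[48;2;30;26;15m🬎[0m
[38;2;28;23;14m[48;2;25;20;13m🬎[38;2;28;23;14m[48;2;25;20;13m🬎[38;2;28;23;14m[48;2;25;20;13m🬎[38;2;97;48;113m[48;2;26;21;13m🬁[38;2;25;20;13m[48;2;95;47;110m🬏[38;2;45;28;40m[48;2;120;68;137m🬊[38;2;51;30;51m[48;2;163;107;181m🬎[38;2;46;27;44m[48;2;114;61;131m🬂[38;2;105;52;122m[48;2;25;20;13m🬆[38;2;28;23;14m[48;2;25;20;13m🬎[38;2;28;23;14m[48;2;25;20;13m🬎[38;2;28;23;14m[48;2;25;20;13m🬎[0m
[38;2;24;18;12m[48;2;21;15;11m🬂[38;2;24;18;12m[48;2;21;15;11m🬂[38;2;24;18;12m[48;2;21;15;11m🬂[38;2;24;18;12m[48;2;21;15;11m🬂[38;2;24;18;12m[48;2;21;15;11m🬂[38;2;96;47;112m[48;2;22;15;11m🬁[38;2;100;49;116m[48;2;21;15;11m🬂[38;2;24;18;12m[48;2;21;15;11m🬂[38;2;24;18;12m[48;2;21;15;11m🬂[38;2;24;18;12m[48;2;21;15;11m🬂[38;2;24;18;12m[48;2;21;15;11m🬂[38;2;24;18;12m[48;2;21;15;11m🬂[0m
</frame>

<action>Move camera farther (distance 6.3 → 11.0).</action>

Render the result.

<frame>
[38;2;49;49;25m[48;2;46;45;23m🬂[38;2;49;49;25m[48;2;46;45;23m🬂[38;2;49;49;25m[48;2;46;45;23m🬂[38;2;49;49;25m[48;2;46;45;23m🬂[38;2;49;49;25m[48;2;46;45;23m🬂[38;2;49;49;25m[48;2;46;45;23m🬂[38;2;49;49;25m[48;2;46;45;23m🬂[38;2;49;49;25m[48;2;46;45;23m🬂[38;2;49;49;25m[48;2;46;45;23m🬂[38;2;49;49;25m[48;2;46;45;23m🬂[38;2;49;49;25m[48;2;46;45;23m🬂[38;2;49;49;25m[48;2;46;45;23m🬂[0m
[38;2;43;41;21m[48;2;40;38;20m🬎[38;2;43;41;21m[48;2;40;38;20m🬎[38;2;43;41;21m[48;2;40;38;20m🬎[38;2;43;41;21m[48;2;40;38;20m🬎[38;2;43;41;21m[48;2;40;38;20m🬎[38;2;43;41;21m[48;2;40;38;20m🬎[38;2;43;41;21m[48;2;40;38;20m🬎[38;2;43;41;21m[48;2;40;38;20m🬎[38;2;43;41;21m[48;2;40;38;20m🬎[38;2;43;41;21m[48;2;40;38;20m🬎[38;2;43;41;21m[48;2;40;38;20m🬎[38;2;43;41;21m[48;2;40;38;20m🬎[0m
[38;2;38;35;19m[48;2;35;32;18m🬎[38;2;38;35;19m[48;2;35;32;18m🬎[38;2;38;35;19m[48;2;35;32;18m🬎[38;2;38;35;19m[48;2;35;32;18m🬎[38;2;38;35;19m[48;2;35;32;18m🬎[38;2;101;50;118m[48;2;37;34;19m🬖[38;2;130;75;148m[48;2;37;34;19m🬋[38;2;81;40;94m[48;2;37;34;19m🬏[38;2;38;35;19m[48;2;35;32;18m🬎[38;2;38;35;19m[48;2;35;32;18m🬎[38;2;38;35;19m[48;2;35;32;18m🬎[38;2;38;35;19m[48;2;35;32;18m🬎[0m
[38;2;33;29;16m[48;2;30;26;15m🬎[38;2;33;29;16m[48;2;30;26;15m🬎[38;2;33;29;16m[48;2;30;26;15m🬎[38;2;33;29;16m[48;2;30;26;15m🬎[38;2;86;42;100m[48;2;31;27;15m🬉[38;2;39;29;29m[48;2;98;49;114m🬎[38;2;33;29;16m[48;2;83;41;97m🬎[38;2;103;52;120m[48;2;37;26;29m🬘[38;2;33;29;16m[48;2;30;26;15m🬎[38;2;33;29;16m[48;2;30;26;15m🬎[38;2;33;29;16m[48;2;30;26;15m🬎[38;2;33;29;16m[48;2;30;26;15m🬎[0m
[38;2;28;23;14m[48;2;25;20;13m🬎[38;2;28;23;14m[48;2;25;20;13m🬎[38;2;28;23;14m[48;2;25;20;13m🬎[38;2;28;23;14m[48;2;25;20;13m🬎[38;2;28;23;14m[48;2;25;20;13m🬎[38;2;59;29;69m[48;2;26;21;13m🬁[38;2;79;39;92m[48;2;26;21;13m🬂[38;2;28;23;14m[48;2;25;20;13m🬎[38;2;28;23;14m[48;2;25;20;13m🬎[38;2;28;23;14m[48;2;25;20;13m🬎[38;2;28;23;14m[48;2;25;20;13m🬎[38;2;28;23;14m[48;2;25;20;13m🬎[0m
[38;2;24;18;12m[48;2;21;15;11m🬂[38;2;24;18;12m[48;2;21;15;11m🬂[38;2;24;18;12m[48;2;21;15;11m🬂[38;2;24;18;12m[48;2;21;15;11m🬂[38;2;24;18;12m[48;2;21;15;11m🬂[38;2;24;18;12m[48;2;21;15;11m🬂[38;2;24;18;12m[48;2;21;15;11m🬂[38;2;24;18;12m[48;2;21;15;11m🬂[38;2;24;18;12m[48;2;21;15;11m🬂[38;2;24;18;12m[48;2;21;15;11m🬂[38;2;24;18;12m[48;2;21;15;11m🬂[38;2;24;18;12m[48;2;21;15;11m🬂[0m
</frame>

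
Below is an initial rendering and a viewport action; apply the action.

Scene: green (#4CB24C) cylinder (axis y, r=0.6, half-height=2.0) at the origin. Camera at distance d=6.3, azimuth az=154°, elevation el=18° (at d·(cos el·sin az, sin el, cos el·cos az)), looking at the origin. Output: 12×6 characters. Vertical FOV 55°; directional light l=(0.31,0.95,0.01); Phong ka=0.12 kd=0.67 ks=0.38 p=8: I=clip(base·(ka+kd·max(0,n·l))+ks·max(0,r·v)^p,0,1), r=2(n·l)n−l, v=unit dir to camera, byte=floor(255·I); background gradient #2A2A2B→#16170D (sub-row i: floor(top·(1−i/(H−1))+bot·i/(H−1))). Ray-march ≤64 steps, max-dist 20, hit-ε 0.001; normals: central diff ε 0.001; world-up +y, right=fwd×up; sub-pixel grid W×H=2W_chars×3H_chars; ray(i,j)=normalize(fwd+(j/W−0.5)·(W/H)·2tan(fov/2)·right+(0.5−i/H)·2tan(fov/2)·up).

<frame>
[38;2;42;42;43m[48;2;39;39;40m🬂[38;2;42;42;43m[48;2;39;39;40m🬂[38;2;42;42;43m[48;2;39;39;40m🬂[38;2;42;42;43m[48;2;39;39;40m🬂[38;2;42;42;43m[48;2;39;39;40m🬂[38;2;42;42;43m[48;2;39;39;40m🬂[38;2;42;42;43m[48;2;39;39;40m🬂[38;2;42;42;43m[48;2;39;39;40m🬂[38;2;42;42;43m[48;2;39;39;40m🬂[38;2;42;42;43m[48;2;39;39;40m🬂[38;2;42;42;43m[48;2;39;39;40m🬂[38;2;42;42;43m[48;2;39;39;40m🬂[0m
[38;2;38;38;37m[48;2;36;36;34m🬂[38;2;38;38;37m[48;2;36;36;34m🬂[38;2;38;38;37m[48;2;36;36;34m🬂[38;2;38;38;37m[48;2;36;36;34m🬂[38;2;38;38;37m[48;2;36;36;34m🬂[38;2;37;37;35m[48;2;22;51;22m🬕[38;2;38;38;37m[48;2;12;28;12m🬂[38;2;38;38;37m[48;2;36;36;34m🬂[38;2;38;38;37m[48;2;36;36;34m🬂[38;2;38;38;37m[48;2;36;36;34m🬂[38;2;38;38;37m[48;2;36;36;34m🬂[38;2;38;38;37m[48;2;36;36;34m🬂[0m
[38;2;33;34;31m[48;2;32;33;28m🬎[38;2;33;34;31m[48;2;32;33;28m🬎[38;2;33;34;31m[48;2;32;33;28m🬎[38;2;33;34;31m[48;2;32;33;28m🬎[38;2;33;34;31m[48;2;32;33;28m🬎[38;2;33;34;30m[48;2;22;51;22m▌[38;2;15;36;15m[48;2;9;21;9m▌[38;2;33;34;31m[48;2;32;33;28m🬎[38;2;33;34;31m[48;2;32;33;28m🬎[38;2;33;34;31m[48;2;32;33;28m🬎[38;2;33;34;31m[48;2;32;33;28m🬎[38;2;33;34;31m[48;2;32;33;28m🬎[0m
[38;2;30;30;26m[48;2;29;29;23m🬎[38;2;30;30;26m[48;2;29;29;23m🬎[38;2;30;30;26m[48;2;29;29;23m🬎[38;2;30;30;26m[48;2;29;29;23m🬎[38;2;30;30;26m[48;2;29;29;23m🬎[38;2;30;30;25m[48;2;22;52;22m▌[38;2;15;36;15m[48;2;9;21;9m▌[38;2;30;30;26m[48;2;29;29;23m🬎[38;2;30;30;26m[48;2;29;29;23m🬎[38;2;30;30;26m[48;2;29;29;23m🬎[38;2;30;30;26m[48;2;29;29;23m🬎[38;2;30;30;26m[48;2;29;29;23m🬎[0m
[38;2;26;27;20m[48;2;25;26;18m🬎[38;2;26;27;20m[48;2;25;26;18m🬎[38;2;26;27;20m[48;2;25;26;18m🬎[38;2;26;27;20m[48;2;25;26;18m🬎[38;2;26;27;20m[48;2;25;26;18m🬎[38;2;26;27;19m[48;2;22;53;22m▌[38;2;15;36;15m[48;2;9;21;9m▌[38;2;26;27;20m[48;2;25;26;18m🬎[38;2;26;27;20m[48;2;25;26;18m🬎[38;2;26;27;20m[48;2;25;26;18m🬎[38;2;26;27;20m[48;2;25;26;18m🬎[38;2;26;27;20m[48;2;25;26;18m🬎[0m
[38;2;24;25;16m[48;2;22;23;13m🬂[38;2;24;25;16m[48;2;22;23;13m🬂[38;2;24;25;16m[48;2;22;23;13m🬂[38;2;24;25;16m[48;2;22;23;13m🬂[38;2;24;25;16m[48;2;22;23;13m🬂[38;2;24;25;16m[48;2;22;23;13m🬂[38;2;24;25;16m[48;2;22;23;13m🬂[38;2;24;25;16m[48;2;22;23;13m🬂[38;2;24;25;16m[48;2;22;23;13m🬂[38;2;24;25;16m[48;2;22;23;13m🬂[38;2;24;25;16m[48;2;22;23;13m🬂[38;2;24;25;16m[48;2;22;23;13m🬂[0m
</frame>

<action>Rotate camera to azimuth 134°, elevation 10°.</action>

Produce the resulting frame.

<frame>
[38;2;42;42;43m[48;2;39;39;40m🬂[38;2;42;42;43m[48;2;39;39;40m🬂[38;2;42;42;43m[48;2;39;39;40m🬂[38;2;42;42;43m[48;2;39;39;40m🬂[38;2;42;42;43m[48;2;39;39;40m🬂[38;2;42;42;43m[48;2;39;39;40m🬂[38;2;42;42;43m[48;2;39;39;40m🬂[38;2;42;42;43m[48;2;39;39;40m🬂[38;2;42;42;43m[48;2;39;39;40m🬂[38;2;42;42;43m[48;2;39;39;40m🬂[38;2;42;42;43m[48;2;39;39;40m🬂[38;2;42;42;43m[48;2;39;39;40m🬂[0m
[38;2;38;38;37m[48;2;36;36;34m🬂[38;2;38;38;37m[48;2;36;36;34m🬂[38;2;38;38;37m[48;2;36;36;34m🬂[38;2;38;38;37m[48;2;36;36;34m🬂[38;2;38;38;37m[48;2;36;36;34m🬂[38;2;37;37;35m[48;2;24;57;24m🬕[38;2;38;38;37m[48;2;16;39;16m🬁[38;2;38;38;37m[48;2;36;36;34m🬂[38;2;38;38;37m[48;2;36;36;34m🬂[38;2;38;38;37m[48;2;36;36;34m🬂[38;2;38;38;37m[48;2;36;36;34m🬂[38;2;38;38;37m[48;2;36;36;34m🬂[0m
[38;2;33;34;31m[48;2;32;33;28m🬎[38;2;33;34;31m[48;2;32;33;28m🬎[38;2;33;34;31m[48;2;32;33;28m🬎[38;2;33;34;31m[48;2;32;33;28m🬎[38;2;33;34;31m[48;2;32;33;28m🬎[38;2;24;57;24m[48;2;33;34;30m▐[38;2;20;47;20m[48;2;12;28;12m▌[38;2;33;34;31m[48;2;32;33;28m🬎[38;2;33;34;31m[48;2;32;33;28m🬎[38;2;33;34;31m[48;2;32;33;28m🬎[38;2;33;34;31m[48;2;32;33;28m🬎[38;2;33;34;31m[48;2;32;33;28m🬎[0m
[38;2;30;30;26m[48;2;29;29;23m🬎[38;2;30;30;26m[48;2;29;29;23m🬎[38;2;30;30;26m[48;2;29;29;23m🬎[38;2;30;30;26m[48;2;29;29;23m🬎[38;2;30;30;26m[48;2;29;29;23m🬎[38;2;24;57;24m[48;2;30;30;25m▐[38;2;20;47;20m[48;2;11;27;11m▌[38;2;30;30;26m[48;2;29;29;23m🬎[38;2;30;30;26m[48;2;29;29;23m🬎[38;2;30;30;26m[48;2;29;29;23m🬎[38;2;30;30;26m[48;2;29;29;23m🬎[38;2;30;30;26m[48;2;29;29;23m🬎[0m
[38;2;26;27;20m[48;2;25;26;18m🬎[38;2;26;27;20m[48;2;25;26;18m🬎[38;2;26;27;20m[48;2;25;26;18m🬎[38;2;26;27;20m[48;2;25;26;18m🬎[38;2;26;27;20m[48;2;25;26;18m🬎[38;2;24;57;24m[48;2;26;27;19m▐[38;2;20;47;20m[48;2;11;26;11m▌[38;2;26;27;20m[48;2;25;26;18m🬎[38;2;26;27;20m[48;2;25;26;18m🬎[38;2;26;27;20m[48;2;25;26;18m🬎[38;2;26;27;20m[48;2;25;26;18m🬎[38;2;26;27;20m[48;2;25;26;18m🬎[0m
[38;2;24;25;16m[48;2;22;23;13m🬂[38;2;24;25;16m[48;2;22;23;13m🬂[38;2;24;25;16m[48;2;22;23;13m🬂[38;2;24;25;16m[48;2;22;23;13m🬂[38;2;24;25;16m[48;2;22;23;13m🬂[38;2;24;25;16m[48;2;22;23;13m🬂[38;2;24;25;16m[48;2;22;23;13m🬂[38;2;24;25;16m[48;2;22;23;13m🬂[38;2;24;25;16m[48;2;22;23;13m🬂[38;2;24;25;16m[48;2;22;23;13m🬂[38;2;24;25;16m[48;2;22;23;13m🬂[38;2;24;25;16m[48;2;22;23;13m🬂[0m
</frame>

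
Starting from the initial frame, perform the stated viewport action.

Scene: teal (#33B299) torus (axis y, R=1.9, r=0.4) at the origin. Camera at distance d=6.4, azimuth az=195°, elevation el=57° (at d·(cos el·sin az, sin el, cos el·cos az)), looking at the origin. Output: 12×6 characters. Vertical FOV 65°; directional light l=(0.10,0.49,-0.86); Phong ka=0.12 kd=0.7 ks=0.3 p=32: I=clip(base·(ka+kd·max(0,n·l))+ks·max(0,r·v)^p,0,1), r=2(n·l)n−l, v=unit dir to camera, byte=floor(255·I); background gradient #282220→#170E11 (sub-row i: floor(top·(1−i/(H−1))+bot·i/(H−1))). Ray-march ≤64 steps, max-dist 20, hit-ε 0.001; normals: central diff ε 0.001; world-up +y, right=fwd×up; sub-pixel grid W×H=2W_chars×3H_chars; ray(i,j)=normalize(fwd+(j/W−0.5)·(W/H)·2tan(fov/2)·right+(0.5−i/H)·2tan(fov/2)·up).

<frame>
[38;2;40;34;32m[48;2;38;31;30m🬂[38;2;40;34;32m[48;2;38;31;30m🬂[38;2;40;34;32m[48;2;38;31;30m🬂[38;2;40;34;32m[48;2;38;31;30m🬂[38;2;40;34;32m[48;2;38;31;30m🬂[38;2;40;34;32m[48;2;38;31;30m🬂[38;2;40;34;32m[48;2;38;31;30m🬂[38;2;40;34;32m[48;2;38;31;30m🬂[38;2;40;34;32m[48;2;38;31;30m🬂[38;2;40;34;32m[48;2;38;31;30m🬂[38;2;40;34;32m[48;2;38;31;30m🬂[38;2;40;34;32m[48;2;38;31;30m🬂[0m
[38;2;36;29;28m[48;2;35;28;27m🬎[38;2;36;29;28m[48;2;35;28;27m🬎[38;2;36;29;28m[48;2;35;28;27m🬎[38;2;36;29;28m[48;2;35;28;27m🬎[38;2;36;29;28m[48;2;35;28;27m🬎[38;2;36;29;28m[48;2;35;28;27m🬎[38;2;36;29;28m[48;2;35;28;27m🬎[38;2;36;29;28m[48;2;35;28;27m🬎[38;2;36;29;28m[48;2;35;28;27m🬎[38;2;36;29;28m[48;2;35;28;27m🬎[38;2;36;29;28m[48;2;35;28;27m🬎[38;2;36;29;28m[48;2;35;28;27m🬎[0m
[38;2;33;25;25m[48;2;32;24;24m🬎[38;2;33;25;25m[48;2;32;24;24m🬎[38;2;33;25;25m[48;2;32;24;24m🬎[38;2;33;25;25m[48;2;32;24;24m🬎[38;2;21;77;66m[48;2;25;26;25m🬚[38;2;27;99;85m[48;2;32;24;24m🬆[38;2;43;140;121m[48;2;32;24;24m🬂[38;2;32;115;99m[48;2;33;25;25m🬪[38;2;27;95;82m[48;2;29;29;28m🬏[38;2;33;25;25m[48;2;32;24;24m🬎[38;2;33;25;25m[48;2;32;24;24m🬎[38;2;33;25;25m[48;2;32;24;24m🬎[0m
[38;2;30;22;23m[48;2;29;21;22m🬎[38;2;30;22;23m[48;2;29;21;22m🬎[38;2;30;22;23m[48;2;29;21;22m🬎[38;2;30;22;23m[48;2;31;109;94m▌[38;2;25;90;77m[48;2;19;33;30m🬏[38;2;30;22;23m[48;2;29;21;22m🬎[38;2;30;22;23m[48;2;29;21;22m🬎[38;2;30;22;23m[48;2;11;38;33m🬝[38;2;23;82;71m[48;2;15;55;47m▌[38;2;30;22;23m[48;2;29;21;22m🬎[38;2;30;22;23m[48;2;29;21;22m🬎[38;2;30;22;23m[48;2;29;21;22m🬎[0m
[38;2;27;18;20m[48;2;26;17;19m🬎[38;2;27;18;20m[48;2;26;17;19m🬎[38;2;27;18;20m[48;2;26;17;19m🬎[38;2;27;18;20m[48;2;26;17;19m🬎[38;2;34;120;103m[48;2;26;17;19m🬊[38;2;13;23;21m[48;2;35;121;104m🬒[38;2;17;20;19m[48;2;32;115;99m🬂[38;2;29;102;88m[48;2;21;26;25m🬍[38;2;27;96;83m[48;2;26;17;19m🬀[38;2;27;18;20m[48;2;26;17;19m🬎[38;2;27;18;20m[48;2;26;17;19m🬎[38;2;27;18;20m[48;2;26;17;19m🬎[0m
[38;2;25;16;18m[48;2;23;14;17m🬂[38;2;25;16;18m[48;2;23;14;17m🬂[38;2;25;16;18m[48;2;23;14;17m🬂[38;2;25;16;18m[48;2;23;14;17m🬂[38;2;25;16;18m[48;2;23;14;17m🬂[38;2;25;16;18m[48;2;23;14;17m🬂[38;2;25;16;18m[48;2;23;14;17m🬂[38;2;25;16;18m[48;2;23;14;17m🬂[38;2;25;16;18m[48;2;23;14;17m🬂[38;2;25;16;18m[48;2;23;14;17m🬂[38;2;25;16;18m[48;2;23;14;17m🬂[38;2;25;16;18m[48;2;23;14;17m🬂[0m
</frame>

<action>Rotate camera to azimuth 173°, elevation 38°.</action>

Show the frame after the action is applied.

<frame>
[38;2;40;34;32m[48;2;38;31;30m🬂[38;2;40;34;32m[48;2;38;31;30m🬂[38;2;40;34;32m[48;2;38;31;30m🬂[38;2;40;34;32m[48;2;38;31;30m🬂[38;2;40;34;32m[48;2;38;31;30m🬂[38;2;40;34;32m[48;2;38;31;30m🬂[38;2;40;34;32m[48;2;38;31;30m🬂[38;2;40;34;32m[48;2;38;31;30m🬂[38;2;40;34;32m[48;2;38;31;30m🬂[38;2;40;34;32m[48;2;38;31;30m🬂[38;2;40;34;32m[48;2;38;31;30m🬂[38;2;40;34;32m[48;2;38;31;30m🬂[0m
[38;2;36;29;28m[48;2;35;28;27m🬎[38;2;36;29;28m[48;2;35;28;27m🬎[38;2;36;29;28m[48;2;35;28;27m🬎[38;2;36;29;28m[48;2;35;28;27m🬎[38;2;36;29;28m[48;2;35;28;27m🬎[38;2;36;29;28m[48;2;35;28;27m🬎[38;2;36;29;28m[48;2;35;28;27m🬎[38;2;36;29;28m[48;2;35;28;27m🬎[38;2;36;29;28m[48;2;35;28;27m🬎[38;2;36;29;28m[48;2;35;28;27m🬎[38;2;36;29;28m[48;2;35;28;27m🬎[38;2;36;29;28m[48;2;35;28;27m🬎[0m
[38;2;33;25;25m[48;2;32;24;24m🬎[38;2;33;25;25m[48;2;32;24;24m🬎[38;2;33;25;25m[48;2;32;24;24m🬎[38;2;33;25;25m[48;2;32;24;24m🬎[38;2;33;25;25m[48;2;24;85;73m🬆[38;2;37;131;112m[48;2;28;30;28m🬋[38;2;52;154;133m[48;2;33;25;25m🬋[38;2;26;32;30m[48;2;27;97;83m🬒[38;2;24;83;72m[48;2;33;25;25m🬏[38;2;33;25;25m[48;2;32;24;24m🬎[38;2;33;25;25m[48;2;32;24;24m🬎[38;2;33;25;25m[48;2;32;24;24m🬎[0m
[38;2;30;22;23m[48;2;29;21;22m🬎[38;2;30;22;23m[48;2;29;21;22m🬎[38;2;30;22;23m[48;2;29;21;22m🬎[38;2;26;91;78m[48;2;30;22;23m▐[38;2;26;35;33m[48;2;26;93;80m🬊[38;2;11;39;34m[48;2;30;22;23m🬏[38;2;30;22;23m[48;2;29;21;22m🬎[38;2;26;25;25m[48;2;25;89;76m🬝[38;2;20;74;63m[48;2;29;102;88m🬆[38;2;30;22;23m[48;2;29;21;22m🬎[38;2;30;22;23m[48;2;29;21;22m🬎[38;2;30;22;23m[48;2;29;21;22m🬎[0m
[38;2;27;18;20m[48;2;26;17;19m🬎[38;2;27;18;20m[48;2;26;17;19m🬎[38;2;27;18;20m[48;2;26;17;19m🬎[38;2;27;18;20m[48;2;26;17;19m🬎[38;2;36;126;108m[48;2;26;17;19m🬂[38;2;36;130;112m[48;2;26;17;19m🬎[38;2;37;131;112m[48;2;26;17;19m🬎[38;2;37;131;112m[48;2;26;17;19m🬆[38;2;34;119;103m[48;2;26;17;19m🬀[38;2;27;18;20m[48;2;26;17;19m🬎[38;2;27;18;20m[48;2;26;17;19m🬎[38;2;27;18;20m[48;2;26;17;19m🬎[0m
[38;2;25;16;18m[48;2;23;14;17m🬂[38;2;25;16;18m[48;2;23;14;17m🬂[38;2;25;16;18m[48;2;23;14;17m🬂[38;2;25;16;18m[48;2;23;14;17m🬂[38;2;25;16;18m[48;2;23;14;17m🬂[38;2;25;16;18m[48;2;23;14;17m🬂[38;2;25;16;18m[48;2;23;14;17m🬂[38;2;25;16;18m[48;2;23;14;17m🬂[38;2;25;16;18m[48;2;23;14;17m🬂[38;2;25;16;18m[48;2;23;14;17m🬂[38;2;25;16;18m[48;2;23;14;17m🬂[38;2;25;16;18m[48;2;23;14;17m🬂[0m
</frame>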